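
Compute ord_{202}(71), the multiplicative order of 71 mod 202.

25

Since 71 ∈ (Z/202Z)^×, its order divides φ(202) = φ(2)·φ(101) = 1·100 = 100 = 2^2 · 5^2.
Divisors of 100: 1, 2, 4, 5, 10, 20, 25, 50, 100.
Compute 71^d (mod 202) for the divisors d until we hit 1:
71^1 ≡ 71
71^2 ≡ 193
71^4 ≡ 81
71^5 ≡ 95
71^10 ≡ 137
71^20 ≡ 185
71^25 ≡ 1
Hence ord(71) = 25.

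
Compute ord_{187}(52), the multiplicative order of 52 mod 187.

10

By Lagrange's theorem, ord_187(52) divides φ(187) = φ(11·17) = (11−1)·(17−1) = 10·16 = 160 = 2^5 · 5.
Divisors of 160: 1, 2, 4, 5, 8, 10, 16, 20, 32, 40, 80, 160.
Evaluate successive powers at the divisors of 160:
52^1 ≡ 52 (mod 187)
52^2 ≡ 86 (mod 187)
52^4 ≡ 103 (mod 187)
52^5 ≡ 120 (mod 187)
52^8 ≡ 137 (mod 187)
52^10 ≡ 1 (mod 187) ✓
So ord_187(52) = 10.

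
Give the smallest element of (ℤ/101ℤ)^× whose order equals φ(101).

2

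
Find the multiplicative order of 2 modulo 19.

Since 2 ∈ (Z/19Z)^×, its order divides φ(19) = 19 − 1 = 18 = 2 · 3^2.
Divisors of 18: 1, 2, 3, 6, 9, 18.
Test each divisor d:
2^1 ≡ 2 (mod 19)
2^2 ≡ 4 (mod 19)
2^3 ≡ 8 (mod 19)
2^6 ≡ 7 (mod 19)
2^9 ≡ 18 (mod 19)
2^18 ≡ 1 (mod 19) ✓
The smallest such exponent is 18, so the order of 2 is 18.

18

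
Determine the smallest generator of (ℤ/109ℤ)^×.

φ(109) = 109 − 1 = 108 = 2^2 · 3^3.
g is a primitive root iff g^(108/q) ≢ 1 (mod 109) for each prime q ∈ {2, 3}.
g = 2: 2^54 ≡ 108; 2^36 ≡ 1 — hits 1, so not a primitive root.
g = 3: 3^54 ≡ 1 — hits 1, so not a primitive root.
g = 4: 4^54 ≡ 1 — hits 1, so not a primitive root.
g = 5: 5^54 ≡ 1 — hits 1, so not a primitive root.
g = 6: 6^54 ≡ 108; 6^36 ≡ 63 — none is 1, so 6 is a primitive root.
So 6 is the smallest generator of (Z/109Z)^×.

6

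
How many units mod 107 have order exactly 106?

52

φ(107) = 107 − 1 = 106 = 2 · 53.
Since (Z/107Z)^× is cyclic of order 106, the number of elements of order d is φ(d) when d | 106 and 0 otherwise.
106 = 2 · 53 divides 106, and φ(106) = 52.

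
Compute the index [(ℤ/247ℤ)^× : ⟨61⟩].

24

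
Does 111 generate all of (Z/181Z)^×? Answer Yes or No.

No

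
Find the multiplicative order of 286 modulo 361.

19

The order of 286 must divide φ(361) = φ(19^2) = 19·(19−1) = 342 = 2 · 3^2 · 19.
Divisors of 342: 1, 2, 3, 6, 9, 18, 19, 38, 57, 114, 171, 342.
Compute 286^d (mod 361) for the divisors d until we hit 1:
286^1 ≡ 286 (mod 361)
286^2 ≡ 210 (mod 361)
286^3 ≡ 134 (mod 361)
286^6 ≡ 267 (mod 361)
286^9 ≡ 39 (mod 361)
286^18 ≡ 77 (mod 361)
286^19 ≡ 1 (mod 361) ✓
Therefore the multiplicative order of 286 modulo 361 is 19.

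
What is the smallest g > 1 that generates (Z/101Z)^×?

2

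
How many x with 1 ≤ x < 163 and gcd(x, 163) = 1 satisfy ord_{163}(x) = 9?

φ(163) = 163 − 1 = 162 = 2 · 3^4.
Since (Z/163Z)^× is cyclic of order 162, the number of elements of order d is φ(d) when d | 162 and 0 otherwise.
9 = 3^2 divides 162, and φ(9) = 6.

6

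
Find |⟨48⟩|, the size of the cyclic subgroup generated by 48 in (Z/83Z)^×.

Since 48 ∈ (Z/83Z)^×, its order divides φ(83) = 83 − 1 = 82 = 2 · 41.
Divisors of 82: 1, 2, 41, 82.
Compute 48^d (mod 83) for the divisors d until we hit 1:
48^1 ≡ 48
48^2 ≡ 63
48^41 ≡ 1
Hence ord(48) = 41.

41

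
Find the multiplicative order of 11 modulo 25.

5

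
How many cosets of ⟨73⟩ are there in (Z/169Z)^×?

3

Since 73 ∈ (Z/169Z)^×, its order divides φ(169) = φ(13^2) = 13·(13−1) = 156 = 2^2 · 3 · 13.
Divisors of 156: 1, 2, 3, 4, 6, 12, 13, 26, 39, 52, 78, 156.
Test each divisor d:
73^1 ≡ 73
73^2 ≡ 90
73^3 ≡ 148
73^4 ≡ 157
73^6 ≡ 103
73^12 ≡ 131
73^13 ≡ 99
73^26 ≡ 168
73^39 ≡ 70
73^52 ≡ 1
The order of 73 is 52, so the subgroup it generates has 52 elements.
The index is φ(169) / ord(73) = 156 / 52 = 3.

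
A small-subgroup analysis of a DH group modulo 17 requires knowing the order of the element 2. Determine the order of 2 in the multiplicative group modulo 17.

8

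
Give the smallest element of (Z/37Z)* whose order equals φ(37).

φ(37) = 37 − 1 = 36 = 2^2 · 3^2.
g is a primitive root iff g^(36/q) ≢ 1 (mod 37) for each prime q ∈ {2, 3}.
g = 2: 2^18 ≡ 36; 2^12 ≡ 26 — none is 1, so 2 is a primitive root.
The smallest primitive root modulo 37 is 2.

2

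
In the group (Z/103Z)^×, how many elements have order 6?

φ(103) = 103 − 1 = 102 = 2 · 3 · 17.
(Z/103Z)^× is cyclic (|G| = 102); a cyclic group of order m has exactly φ(d) elements of each order d | m, and none otherwise.
6 = 2 · 3 divides 102, and φ(6) = 2.

2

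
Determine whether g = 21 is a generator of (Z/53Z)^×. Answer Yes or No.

Yes

φ(53) = 53 − 1 = 52 = 2^2 · 13.
Test 21^(52/q) mod 53 for each prime factor q of 52:
21^26 ≡ 52 (mod 53)  [q = 2: ≢ 1 ✓]
21^4 ≡ 24 (mod 53)  [q = 13: ≢ 1 ✓]
Every test exponent gives a nontrivial residue, hence 21 generates the full group.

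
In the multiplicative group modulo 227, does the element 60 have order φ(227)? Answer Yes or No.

φ(227) = 227 − 1 = 226 = 2 · 113.
It suffices to check that the order of 60 is not a proper divisor of 226: compute 60^(226/q) for q ∈ {2, 113}.
60^113 ≡ 226 (mod 227)  [q = 2: ≢ 1 ✓]
60^2 ≡ 195 (mod 227)  [q = 113: ≢ 1 ✓]
All checks pass, so 60 has order 226 and is a primitive root modulo 227.

Yes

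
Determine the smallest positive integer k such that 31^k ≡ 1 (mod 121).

55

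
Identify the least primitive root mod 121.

φ(121) = φ(11^2) = 11·(11−1) = 110 = 2 · 5 · 11.
Test candidates g = 2, 3, … against the prime factors q ∈ {2, 5, 11} of φ(121): g is a generator iff g^(110/q) ≢ 1 for every such q.
g = 2: 2^55 ≡ 120; 2^22 ≡ 81; 2^10 ≡ 56 — none is 1, so 2 is a primitive root.
Hence the least primitive root of 121 is 2.

2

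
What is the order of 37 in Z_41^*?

5

Since 37 ∈ (Z/41Z)^×, its order divides φ(41) = 41 − 1 = 40 = 2^3 · 5.
Divisors of 40: 1, 2, 4, 5, 8, 10, 20, 40.
Test each divisor d:
37^1 ≡ 37 (mod 41)
37^2 ≡ 16 (mod 41)
37^4 ≡ 10 (mod 41)
37^5 ≡ 1 (mod 41) ✓
So ord_41(37) = 5.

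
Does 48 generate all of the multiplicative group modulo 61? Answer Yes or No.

No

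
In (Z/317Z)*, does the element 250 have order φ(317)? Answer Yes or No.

No

φ(317) = 317 − 1 = 316 = 2^2 · 79.
It suffices to check that the order of 250 is not a proper divisor of 316: compute 250^(316/q) for q ∈ {2, 79}.
250^158 ≡ 1 (mod 317)  [q = 2: ≡ 1 ✗]
250^4 ≡ 65 (mod 317)  [q = 79: ≢ 1 ✓]
Since 250^158 ≡ 1, the order of 250 divides 158 < 316, so 250 is not a primitive root.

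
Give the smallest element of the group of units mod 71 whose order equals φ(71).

7

φ(71) = 71 − 1 = 70 = 2 · 5 · 7.
Test candidates g = 2, 3, … against the prime factors q ∈ {2, 5, 7} of φ(71): g is a generator iff g^(70/q) ≢ 1 for every such q.
g = 2: 2^35 ≡ 1 — hits 1, so not a primitive root.
g = 3: 3^35 ≡ 1 — hits 1, so not a primitive root.
g = 4: 4^35 ≡ 1 — hits 1, so not a primitive root.
g = 5: 5^35 ≡ 1 — hits 1, so not a primitive root.
g = 6: 6^35 ≡ 1 — hits 1, so not a primitive root.
g = 7: 7^35 ≡ 70; 7^14 ≡ 54; 7^10 ≡ 45 — none is 1, so 7 is a primitive root.
So 7 is the smallest generator of (Z/71Z)^×.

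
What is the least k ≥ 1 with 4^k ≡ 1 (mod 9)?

Since 4 ∈ (Z/9Z)^×, its order divides φ(9) = φ(3^2) = 3·(3−1) = 6 = 2 · 3.
Divisors of 6: 1, 2, 3, 6.
Check 4^d mod 9 for each divisor in increasing order:
4^1 ≡ 4 (mod 9)
4^2 ≡ 7 (mod 9)
4^3 ≡ 1 (mod 9) ✓
So ord_9(4) = 3.

3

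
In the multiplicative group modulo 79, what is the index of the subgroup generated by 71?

3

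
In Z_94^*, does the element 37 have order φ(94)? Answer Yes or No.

No

φ(94) = φ(2)·φ(47) = 1·46 = 46 = 2 · 23.
An element g generates (Z/94Z)^× iff g^(46/q) ≢ 1 (mod 94) for each prime q ∈ {2, 23}.
37^23 ≡ 1 (mod 94)  [q = 2: ≡ 1 ✗]
37^2 ≡ 53 (mod 94)  [q = 23: ≢ 1 ✓]
The check at q = 2 fails, so 37 generates a proper subgroup.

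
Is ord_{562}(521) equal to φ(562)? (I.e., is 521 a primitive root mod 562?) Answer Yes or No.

Yes

φ(562) = φ(2)·φ(281) = 1·280 = 280 = 2^3 · 5 · 7.
It suffices to check that the order of 521 is not a proper divisor of 280: compute 521^(280/q) for q ∈ {2, 5, 7}.
521^140 ≡ 561 (mod 562)  [q = 2: ≢ 1 ✓]
521^56 ≡ 153 (mod 562)  [q = 5: ≢ 1 ✓]
521^40 ≡ 181 (mod 562)  [q = 7: ≢ 1 ✓]
None equal 1, so ord_562(521) = 280: 521 is a primitive root.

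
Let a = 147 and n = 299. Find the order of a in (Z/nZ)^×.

66

ord(147) | φ(299) = φ(13·23) = (13−1)·(23−1) = 12·22 = 264 = 2^3 · 3 · 11.
Divisors of 264: 1, 2, 3, 4, 6, 8, 11, 12, 22, 24, 33, 44, 66, 88, 132, 264.
Test each divisor d:
147^1 ≡ 147 (mod 299)
147^2 ≡ 81 (mod 299)
147^3 ≡ 246 (mod 299)
147^4 ≡ 282 (mod 299)
147^6 ≡ 118 (mod 299)
147^8 ≡ 289 (mod 299)
147^11 ≡ 231 (mod 299)
147^12 ≡ 170 (mod 299)
147^22 ≡ 139 (mod 299)
147^24 ≡ 196 (mod 299)
147^33 ≡ 116 (mod 299)
147^44 ≡ 185 (mod 299)
147^66 ≡ 1 (mod 299) ✓
Hence ord(147) = 66.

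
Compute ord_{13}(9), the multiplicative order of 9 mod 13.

Since 9 ∈ (Z/13Z)^×, its order divides φ(13) = 13 − 1 = 12 = 2^2 · 3.
Divisors of 12: 1, 2, 3, 4, 6, 12.
Test each divisor d:
9^1 ≡ 9
9^2 ≡ 3
9^3 ≡ 1
So ord_13(9) = 3.

3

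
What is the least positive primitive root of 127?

3

φ(127) = 127 − 1 = 126 = 2 · 3^2 · 7.
Test candidates g = 2, 3, … against the prime factors q ∈ {2, 3, 7} of φ(127): g is a generator iff g^(126/q) ≢ 1 for every such q.
g = 2: 2^63 ≡ 1 — hits 1, so not a primitive root.
g = 3: 3^63 ≡ 126; 3^42 ≡ 107; 3^18 ≡ 4 — none is 1, so 3 is a primitive root.
Hence the least primitive root of 127 is 3.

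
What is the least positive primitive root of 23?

φ(23) = 23 − 1 = 22 = 2 · 11.
Test candidates g = 2, 3, … against the prime factors q ∈ {2, 11} of φ(23): g is a generator iff g^(22/q) ≢ 1 for every such q.
g = 2: 2^11 ≡ 1 — hits 1, so not a primitive root.
g = 3: 3^11 ≡ 1 — hits 1, so not a primitive root.
g = 4: 4^11 ≡ 1 — hits 1, so not a primitive root.
g = 5: 5^11 ≡ 22; 5^2 ≡ 2 — none is 1, so 5 is a primitive root.
Hence the least primitive root of 23 is 5.

5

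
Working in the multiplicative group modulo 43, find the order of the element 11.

ord(11) | φ(43) = 43 − 1 = 42 = 2 · 3 · 7.
Divisors of 42: 1, 2, 3, 6, 7, 14, 21, 42.
Check 11^d mod 43 for each divisor in increasing order:
11^1 ≡ 11
11^2 ≡ 35
11^3 ≡ 41
11^6 ≡ 4
11^7 ≡ 1
The smallest such exponent is 7, so the order of 11 is 7.

7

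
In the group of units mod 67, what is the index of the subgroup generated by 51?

1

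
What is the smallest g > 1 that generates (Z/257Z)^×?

3

φ(257) = 257 − 1 = 256 = 2^8.
Test candidates g = 2, 3, … against the prime factors q ∈ {2} of φ(257): g is a generator iff g^(256/q) ≢ 1 for every such q.
g = 2: 2^128 ≡ 1 — hits 1, so not a primitive root.
g = 3: 3^128 ≡ 256 — none is 1, so 3 is a primitive root.
Hence the least primitive root of 257 is 3.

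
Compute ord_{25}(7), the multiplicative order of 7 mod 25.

The order of 7 must divide φ(25) = φ(5^2) = 5·(5−1) = 20 = 2^2 · 5.
Divisors of 20: 1, 2, 4, 5, 10, 20.
Test each divisor d:
7^1 ≡ 7 (mod 25)
7^2 ≡ 24 (mod 25)
7^4 ≡ 1 (mod 25) ✓
The smallest such exponent is 4, so the order of 7 is 4.

4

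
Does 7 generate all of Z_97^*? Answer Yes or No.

Yes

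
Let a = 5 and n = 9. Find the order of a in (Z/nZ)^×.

6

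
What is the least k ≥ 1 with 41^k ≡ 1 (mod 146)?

The order of 41 must divide φ(146) = φ(2)·φ(73) = 1·72 = 72 = 2^3 · 3^2.
Divisors of 72: 1, 2, 3, 4, 6, 8, 9, 12, 18, 24, 36, 72.
Check 41^d mod 146 for each divisor in increasing order:
41^1 ≡ 41 (mod 146)
41^2 ≡ 75 (mod 146)
41^3 ≡ 9 (mod 146)
41^4 ≡ 77 (mod 146)
41^6 ≡ 81 (mod 146)
41^8 ≡ 89 (mod 146)
41^9 ≡ 145 (mod 146)
41^12 ≡ 137 (mod 146)
41^18 ≡ 1 (mod 146) ✓
Hence ord(41) = 18.

18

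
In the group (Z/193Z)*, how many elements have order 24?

φ(193) = 193 − 1 = 192 = 2^6 · 3.
(Z/193Z)^× is cyclic (|G| = 192); a cyclic group of order m has exactly φ(d) elements of each order d | m, and none otherwise.
24 = 2^3 · 3 divides 192, and φ(24) = 8.

8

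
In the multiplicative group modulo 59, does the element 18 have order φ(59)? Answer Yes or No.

Yes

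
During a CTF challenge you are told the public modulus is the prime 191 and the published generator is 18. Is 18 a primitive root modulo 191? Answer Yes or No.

No

φ(191) = 191 − 1 = 190 = 2 · 5 · 19.
18 is a primitive root mod 191 iff 18^(φ(191)/q) ≢ 1 for every prime q | φ(191), i.e. q ∈ {2, 5, 19}.
18^95 ≡ 1 (mod 191)  [q = 2: ≡ 1 ✗]
18^38 ≡ 39 (mod 191)  [q = 5: ≢ 1 ✓]
18^10 ≡ 25 (mod 191)  [q = 19: ≢ 1 ✓]
Since 18^95 ≡ 1, the order of 18 divides 95 < 190, so 18 is not a primitive root.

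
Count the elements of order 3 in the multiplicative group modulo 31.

φ(31) = 31 − 1 = 30 = 2 · 3 · 5.
Since (Z/31Z)^× is cyclic of order 30, the number of elements of order d is φ(d) when d | 30 and 0 otherwise.
3 | 30, and φ(3) = 3 − 1 = 2.

2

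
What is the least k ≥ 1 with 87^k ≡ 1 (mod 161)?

66

The order of 87 must divide φ(161) = φ(7·23) = (7−1)·(23−1) = 6·22 = 132 = 2^2 · 3 · 11.
Divisors of 132: 1, 2, 3, 4, 6, 11, 12, 22, 33, 44, 66, 132.
Compute 87^d (mod 161) for the divisors d until we hit 1:
87^1 ≡ 87 (mod 161)
87^2 ≡ 2 (mod 161)
87^3 ≡ 13 (mod 161)
87^4 ≡ 4 (mod 161)
87^6 ≡ 8 (mod 161)
87^11 ≡ 47 (mod 161)
87^12 ≡ 64 (mod 161)
87^22 ≡ 116 (mod 161)
87^33 ≡ 139 (mod 161)
87^44 ≡ 93 (mod 161)
87^66 ≡ 1 (mod 161) ✓
The smallest such exponent is 66, so the order of 87 is 66.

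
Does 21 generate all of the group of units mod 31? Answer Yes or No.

Yes

φ(31) = 31 − 1 = 30 = 2 · 3 · 5.
It suffices to check that the order of 21 is not a proper divisor of 30: compute 21^(30/q) for q ∈ {2, 3, 5}.
21^15 ≡ 30 (mod 31)  [q = 2: ≢ 1 ✓]
21^10 ≡ 5 (mod 31)  [q = 3: ≢ 1 ✓]
21^6 ≡ 2 (mod 31)  [q = 5: ≢ 1 ✓]
None equal 1, so ord_31(21) = 30: 21 is a primitive root.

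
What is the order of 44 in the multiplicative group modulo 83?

41

By Lagrange's theorem, ord_83(44) divides φ(83) = 83 − 1 = 82 = 2 · 41.
Divisors of 82: 1, 2, 41, 82.
Evaluate successive powers at the divisors of 82:
44^1 ≡ 44
44^2 ≡ 27
44^41 ≡ 1
Therefore the multiplicative order of 44 modulo 83 is 41.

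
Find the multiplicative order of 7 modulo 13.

12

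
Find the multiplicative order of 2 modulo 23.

11

Since 2 ∈ (Z/23Z)^×, its order divides φ(23) = 23 − 1 = 22 = 2 · 11.
Divisors of 22: 1, 2, 11, 22.
Check 2^d mod 23 for each divisor in increasing order:
2^1 ≡ 2
2^2 ≡ 4
2^11 ≡ 1
Therefore the multiplicative order of 2 modulo 23 is 11.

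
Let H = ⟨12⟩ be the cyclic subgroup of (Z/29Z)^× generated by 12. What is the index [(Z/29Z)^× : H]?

7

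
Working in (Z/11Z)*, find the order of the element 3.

Since 3 ∈ (Z/11Z)^×, its order divides φ(11) = 11 − 1 = 10 = 2 · 5.
Divisors of 10: 1, 2, 5, 10.
Check 3^d mod 11 for each divisor in increasing order:
3^1 ≡ 3
3^2 ≡ 9
3^5 ≡ 1
Therefore the multiplicative order of 3 modulo 11 is 5.

5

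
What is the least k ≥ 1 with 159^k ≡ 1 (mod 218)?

By Lagrange's theorem, ord_218(159) divides φ(218) = φ(2)·φ(109) = 1·108 = 108 = 2^2 · 3^3.
Divisors of 108: 1, 2, 3, 4, 6, 9, 12, 18, 27, 36, 54, 108.
Test each divisor d:
159^1 ≡ 159 (mod 218)
159^2 ≡ 211 (mod 218)
159^3 ≡ 195 (mod 218)
159^4 ≡ 49 (mod 218)
159^6 ≡ 93 (mod 218)
159^9 ≡ 41 (mod 218)
159^12 ≡ 147 (mod 218)
159^18 ≡ 155 (mod 218)
159^27 ≡ 33 (mod 218)
159^36 ≡ 45 (mod 218)
159^54 ≡ 217 (mod 218)
159^108 ≡ 1 (mod 218) ✓
So ord_218(159) = 108.

108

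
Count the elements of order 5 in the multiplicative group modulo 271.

φ(271) = 271 − 1 = 270 = 2 · 3^3 · 5.
(Z/271Z)^× is cyclic (|G| = 270); a cyclic group of order m has exactly φ(d) elements of each order d | m, and none otherwise.
5 | 270, and φ(5) = 5 − 1 = 4.

4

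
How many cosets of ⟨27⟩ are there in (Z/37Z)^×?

6

ord(27) | φ(37) = 37 − 1 = 36 = 2^2 · 3^2.
Divisors of 36: 1, 2, 3, 4, 6, 9, 12, 18, 36.
Evaluate successive powers at the divisors of 36:
27^1 ≡ 27 (mod 37)
27^2 ≡ 26 (mod 37)
27^3 ≡ 36 (mod 37)
27^4 ≡ 10 (mod 37)
27^6 ≡ 1 (mod 37) ✓
The order of 27 is 6, so the subgroup it generates has 6 elements.
[(Z/37Z)^× : ⟨27⟩] = 36/6 = 6.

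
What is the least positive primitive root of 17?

φ(17) = 17 − 1 = 16 = 2^4.
g is a primitive root iff g^(16/q) ≢ 1 (mod 17) for each prime q ∈ {2}.
g = 2: 2^8 ≡ 1 — hits 1, so not a primitive root.
g = 3: 3^8 ≡ 16 — none is 1, so 3 is a primitive root.
Hence the least primitive root of 17 is 3.

3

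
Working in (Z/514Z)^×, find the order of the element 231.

ord(231) | φ(514) = φ(2)·φ(257) = 1·256 = 256 = 2^8.
Divisors of 256: 1, 2, 4, 8, 16, 32, 64, 128, 256.
Check 231^d mod 514 for each divisor in increasing order:
231^1 ≡ 231 (mod 514)
231^2 ≡ 419 (mod 514)
231^4 ≡ 287 (mod 514)
231^8 ≡ 129 (mod 514)
231^16 ≡ 193 (mod 514)
231^32 ≡ 241 (mod 514)
231^64 ≡ 513 (mod 514)
231^128 ≡ 1 (mod 514) ✓
The smallest such exponent is 128, so the order of 231 is 128.

128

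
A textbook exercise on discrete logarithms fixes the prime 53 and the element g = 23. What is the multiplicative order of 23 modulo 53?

4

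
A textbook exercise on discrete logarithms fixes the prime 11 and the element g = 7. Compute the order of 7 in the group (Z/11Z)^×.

10

Since 7 ∈ (Z/11Z)^×, its order divides φ(11) = 11 − 1 = 10 = 2 · 5.
Divisors of 10: 1, 2, 5, 10.
Check 7^d mod 11 for each divisor in increasing order:
7^1 ≡ 7 (mod 11)
7^2 ≡ 5 (mod 11)
7^5 ≡ 10 (mod 11)
7^10 ≡ 1 (mod 11) ✓
Hence ord(7) = 10.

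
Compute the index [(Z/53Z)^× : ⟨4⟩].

2

ord(4) | φ(53) = 53 − 1 = 52 = 2^2 · 13.
Divisors of 52: 1, 2, 4, 13, 26, 52.
Evaluate successive powers at the divisors of 52:
4^1 ≡ 4
4^2 ≡ 16
4^4 ≡ 44
4^13 ≡ 52
4^26 ≡ 1
So ord_53(4) = 26, hence |⟨4⟩| = 26.
[(Z/53Z)^× : ⟨4⟩] = 52/26 = 2.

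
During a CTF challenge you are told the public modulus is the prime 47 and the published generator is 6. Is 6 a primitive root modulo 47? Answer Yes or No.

No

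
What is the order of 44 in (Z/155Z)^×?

Since 44 ∈ (Z/155Z)^×, its order divides φ(155) = φ(5·31) = (5−1)·(31−1) = 4·30 = 120 = 2^3 · 3 · 5.
Divisors of 120: 1, 2, 3, 4, 5, 6, 8, 10, 12, 15, 20, 24, 30, 40, 60, 120.
Check 44^d mod 155 for each divisor in increasing order:
44^1 ≡ 44
44^2 ≡ 76
44^3 ≡ 89
44^4 ≡ 41
44^5 ≡ 99
44^6 ≡ 16
44^8 ≡ 131
44^10 ≡ 36
44^12 ≡ 101
44^15 ≡ 154
44^20 ≡ 56
44^24 ≡ 126
44^30 ≡ 1
So ord_155(44) = 30.

30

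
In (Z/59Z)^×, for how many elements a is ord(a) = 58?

28

φ(59) = 59 − 1 = 58 = 2 · 29.
In a cyclic group of order 58, there are φ(d) elements of order d for each divisor d of 58, and zero for non-divisors.
58 = 2 · 29 divides 58, and φ(58) = 28.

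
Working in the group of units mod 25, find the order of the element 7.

The order of 7 must divide φ(25) = φ(5^2) = 5·(5−1) = 20 = 2^2 · 5.
Divisors of 20: 1, 2, 4, 5, 10, 20.
Compute 7^d (mod 25) for the divisors d until we hit 1:
7^1 ≡ 7 (mod 25)
7^2 ≡ 24 (mod 25)
7^4 ≡ 1 (mod 25) ✓
Hence ord(7) = 4.

4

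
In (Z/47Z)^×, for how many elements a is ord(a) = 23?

22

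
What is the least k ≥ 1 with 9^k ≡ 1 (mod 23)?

By Lagrange's theorem, ord_23(9) divides φ(23) = 23 − 1 = 22 = 2 · 11.
Divisors of 22: 1, 2, 11, 22.
Test each divisor d:
9^1 ≡ 9
9^2 ≡ 12
9^11 ≡ 1
Therefore the multiplicative order of 9 modulo 23 is 11.

11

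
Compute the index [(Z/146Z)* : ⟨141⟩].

1

The order of 141 must divide φ(146) = φ(2)·φ(73) = 1·72 = 72 = 2^3 · 3^2.
Divisors of 72: 1, 2, 3, 4, 6, 8, 9, 12, 18, 24, 36, 72.
Evaluate successive powers at the divisors of 72:
141^1 ≡ 141
141^2 ≡ 25
141^3 ≡ 21
141^4 ≡ 41
141^6 ≡ 3
141^8 ≡ 75
141^9 ≡ 63
141^12 ≡ 9
141^18 ≡ 27
141^24 ≡ 81
141^36 ≡ 145
141^72 ≡ 1
The order of 141 is 72, so the subgroup it generates has 72 elements.
[(Z/146Z)^× : ⟨141⟩] = 72/72 = 1.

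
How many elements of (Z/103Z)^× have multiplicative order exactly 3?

φ(103) = 103 − 1 = 102 = 2 · 3 · 17.
In a cyclic group of order 102, there are φ(d) elements of order d for each divisor d of 102, and zero for non-divisors.
3 | 102, and φ(3) = 3 − 1 = 2.

2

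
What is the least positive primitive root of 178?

3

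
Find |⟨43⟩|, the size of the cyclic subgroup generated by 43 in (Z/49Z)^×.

7

By Lagrange's theorem, ord_49(43) divides φ(49) = φ(7^2) = 7·(7−1) = 42 = 2 · 3 · 7.
Divisors of 42: 1, 2, 3, 6, 7, 14, 21, 42.
Check 43^d mod 49 for each divisor in increasing order:
43^1 ≡ 43 (mod 49)
43^2 ≡ 36 (mod 49)
43^3 ≡ 29 (mod 49)
43^6 ≡ 8 (mod 49)
43^7 ≡ 1 (mod 49) ✓
The smallest such exponent is 7, so the order of 43 is 7.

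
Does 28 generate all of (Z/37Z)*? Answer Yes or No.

No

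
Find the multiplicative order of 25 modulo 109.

27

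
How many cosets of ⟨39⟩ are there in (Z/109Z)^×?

1

ord(39) | φ(109) = 109 − 1 = 108 = 2^2 · 3^3.
Divisors of 108: 1, 2, 3, 4, 6, 9, 12, 18, 27, 36, 54, 108.
Evaluate successive powers at the divisors of 108:
39^1 ≡ 39 (mod 109)
39^2 ≡ 104 (mod 109)
39^3 ≡ 23 (mod 109)
39^4 ≡ 25 (mod 109)
39^6 ≡ 93 (mod 109)
39^9 ≡ 68 (mod 109)
39^12 ≡ 38 (mod 109)
39^18 ≡ 46 (mod 109)
39^27 ≡ 76 (mod 109)
39^36 ≡ 45 (mod 109)
39^54 ≡ 108 (mod 109)
39^108 ≡ 1 (mod 109) ✓
Thus |⟨39⟩| = ord(39) = 108.
The index is φ(109) / ord(39) = 108 / 108 = 1.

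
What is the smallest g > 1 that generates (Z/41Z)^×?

6

φ(41) = 41 − 1 = 40 = 2^3 · 5.
g is a primitive root iff g^(40/q) ≢ 1 (mod 41) for each prime q ∈ {2, 5}.
g = 2: 2^20 ≡ 1 — hits 1, so not a primitive root.
g = 3: 3^20 ≡ 40; 3^8 ≡ 1 — hits 1, so not a primitive root.
g = 4: 4^20 ≡ 1 — hits 1, so not a primitive root.
g = 5: 5^20 ≡ 1 — hits 1, so not a primitive root.
g = 6: 6^20 ≡ 40; 6^8 ≡ 10 — none is 1, so 6 is a primitive root.
Hence the least primitive root of 41 is 6.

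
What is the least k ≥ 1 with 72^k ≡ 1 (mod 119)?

12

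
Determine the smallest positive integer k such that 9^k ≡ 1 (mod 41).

4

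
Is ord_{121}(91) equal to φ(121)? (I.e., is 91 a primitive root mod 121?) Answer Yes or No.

φ(121) = φ(11^2) = 11·(11−1) = 110 = 2 · 5 · 11.
91 is a primitive root mod 121 iff 91^(φ(121)/q) ≢ 1 for every prime q | φ(121), i.e. q ∈ {2, 5, 11}.
91^55 ≡ 1 (mod 121)  [q = 2: ≡ 1 ✗]
91^22 ≡ 9 (mod 121)  [q = 5: ≢ 1 ✓]
91^10 ≡ 12 (mod 121)  [q = 11: ≢ 1 ✓]
91^55 ≡ 1 shows ord(91) | 55, strictly less than φ(121); not a primitive root.

No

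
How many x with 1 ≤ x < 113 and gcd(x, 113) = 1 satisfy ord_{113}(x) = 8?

4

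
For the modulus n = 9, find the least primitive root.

2

φ(9) = φ(3^2) = 3·(3−1) = 6 = 2 · 3.
Test candidates g = 2, 3, … against the prime factors q ∈ {2, 3} of φ(9): g is a generator iff g^(6/q) ≢ 1 for every such q.
g = 2: 2^3 ≡ 8; 2^2 ≡ 4 — none is 1, so 2 is a primitive root.
Hence the least primitive root of 9 is 2.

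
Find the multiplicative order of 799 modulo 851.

396

Since 799 ∈ (Z/851Z)^×, its order divides φ(851) = φ(23·37) = (23−1)·(37−1) = 22·36 = 792 = 2^3 · 3^2 · 11.
Divisors of 792: 1, 2, 3, 4, 6, 8, 9, 11, 12, 18, 22, 24, 33, 36, 44, 66, 72, 88, 99, 132, 198, 264, 396, 792.
Compute 799^d (mod 851) for the divisors d until we hit 1:
799^1 ≡ 799
799^2 ≡ 151
799^3 ≡ 658
799^4 ≡ 675
799^6 ≡ 656
799^8 ≡ 340
799^9 ≡ 191
799^11 ≡ 758
799^12 ≡ 581
799^18 ≡ 739
799^22 ≡ 139
799^24 ≡ 565
799^33 ≡ 689
799^36 ≡ 630
799^44 ≡ 599
799^66 ≡ 714
799^72 ≡ 334
799^88 ≡ 530
799^99 ≡ 68
799^132 ≡ 47
799^198 ≡ 369
799^264 ≡ 507
799^396 ≡ 1
So ord_851(799) = 396.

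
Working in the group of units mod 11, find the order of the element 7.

10

By Lagrange's theorem, ord_11(7) divides φ(11) = 11 − 1 = 10 = 2 · 5.
Divisors of 10: 1, 2, 5, 10.
Compute 7^d (mod 11) for the divisors d until we hit 1:
7^1 ≡ 7
7^2 ≡ 5
7^5 ≡ 10
7^10 ≡ 1
Therefore the multiplicative order of 7 modulo 11 is 10.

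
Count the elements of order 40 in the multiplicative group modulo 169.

φ(169) = φ(13^2) = 13·(13−1) = 156 = 2^2 · 3 · 13.
In a cyclic group of order 156, there are φ(d) elements of order d for each divisor d of 156, and zero for non-divisors.
Here 156 is not a multiple of 40, so there are no elements of order 40.

0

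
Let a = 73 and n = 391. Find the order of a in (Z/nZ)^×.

By Lagrange's theorem, ord_391(73) divides φ(391) = φ(17·23) = (17−1)·(23−1) = 16·22 = 352 = 2^5 · 11.
Divisors of 352: 1, 2, 4, 8, 11, 16, 22, 32, 44, 88, 176, 352.
Evaluate successive powers at the divisors of 352:
73^1 ≡ 73 (mod 391)
73^2 ≡ 246 (mod 391)
73^4 ≡ 302 (mod 391)
73^8 ≡ 101 (mod 391)
73^11 ≡ 300 (mod 391)
73^16 ≡ 35 (mod 391)
73^22 ≡ 70 (mod 391)
73^32 ≡ 52 (mod 391)
73^44 ≡ 208 (mod 391)
73^88 ≡ 254 (mod 391)
73^176 ≡ 1 (mod 391) ✓
Hence ord(73) = 176.

176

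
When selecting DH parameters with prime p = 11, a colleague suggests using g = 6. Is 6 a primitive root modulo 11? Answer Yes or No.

φ(11) = 11 − 1 = 10 = 2 · 5.
Test 6^(10/q) mod 11 for each prime factor q of 10:
6^5 ≡ 10 (mod 11)  [q = 2: ≢ 1 ✓]
6^2 ≡ 3 (mod 11)  [q = 5: ≢ 1 ✓]
All checks pass, so 6 has order 10 and is a primitive root modulo 11.

Yes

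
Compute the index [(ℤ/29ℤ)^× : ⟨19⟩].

1

The order of 19 must divide φ(29) = 29 − 1 = 28 = 2^2 · 7.
Divisors of 28: 1, 2, 4, 7, 14, 28.
Evaluate successive powers at the divisors of 28:
19^1 ≡ 19
19^2 ≡ 13
19^4 ≡ 24
19^7 ≡ 12
19^14 ≡ 28
19^28 ≡ 1
The order of 19 is 28, so the subgroup it generates has 28 elements.
Index = |(Z/29Z)^×| / |⟨19⟩| = 28 / 28 = 1.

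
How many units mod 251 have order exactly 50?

φ(251) = 251 − 1 = 250 = 2 · 5^3.
In a cyclic group of order 250, there are φ(d) elements of order d for each divisor d of 250, and zero for non-divisors.
50 = 2 · 5^2 divides 250, and φ(50) = 20.

20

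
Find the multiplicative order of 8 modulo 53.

52

ord(8) | φ(53) = 53 − 1 = 52 = 2^2 · 13.
Divisors of 52: 1, 2, 4, 13, 26, 52.
Check 8^d mod 53 for each divisor in increasing order:
8^1 ≡ 8 (mod 53)
8^2 ≡ 11 (mod 53)
8^4 ≡ 15 (mod 53)
8^13 ≡ 23 (mod 53)
8^26 ≡ 52 (mod 53)
8^52 ≡ 1 (mod 53) ✓
Hence ord(8) = 52.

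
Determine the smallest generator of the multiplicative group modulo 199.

3

φ(199) = 199 − 1 = 198 = 2 · 3^2 · 11.
Test candidates g = 2, 3, … against the prime factors q ∈ {2, 3, 11} of φ(199): g is a generator iff g^(198/q) ≢ 1 for every such q.
g = 2: 2^99 ≡ 1 — hits 1, so not a primitive root.
g = 3: 3^99 ≡ 198; 3^66 ≡ 106; 3^18 ≡ 125 — none is 1, so 3 is a primitive root.
Hence the least primitive root of 199 is 3.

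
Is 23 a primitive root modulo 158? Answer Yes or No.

No

φ(158) = φ(2)·φ(79) = 1·78 = 78 = 2 · 3 · 13.
23 is a primitive root mod 158 iff 23^(φ(158)/q) ≢ 1 for every prime q | φ(158), i.e. q ∈ {2, 3, 13}.
23^39 ≡ 1 (mod 158)  [q = 2: ≡ 1 ✗]
23^26 ≡ 55 (mod 158)  [q = 3: ≢ 1 ✓]
23^6 ≡ 1 (mod 158)  [q = 13: ≡ 1 ✗]
23^39 ≡ 1 shows ord(23) | 39, strictly less than φ(158); not a primitive root.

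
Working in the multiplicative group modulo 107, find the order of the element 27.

53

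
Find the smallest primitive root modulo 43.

φ(43) = 43 − 1 = 42 = 2 · 3 · 7.
Test candidates g = 2, 3, … against the prime factors q ∈ {2, 3, 7} of φ(43): g is a generator iff g^(42/q) ≢ 1 for every such q.
g = 2: 2^21 ≡ 42; 2^14 ≡ 1 — hits 1, so not a primitive root.
g = 3: 3^21 ≡ 42; 3^14 ≡ 36; 3^6 ≡ 41 — none is 1, so 3 is a primitive root.
The smallest primitive root modulo 43 is 3.

3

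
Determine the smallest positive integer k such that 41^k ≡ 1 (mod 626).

312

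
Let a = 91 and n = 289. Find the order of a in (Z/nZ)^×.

Since 91 ∈ (Z/289Z)^×, its order divides φ(289) = φ(17^2) = 17·(17−1) = 272 = 2^4 · 17.
Divisors of 272: 1, 2, 4, 8, 16, 17, 34, 68, 136, 272.
Check 91^d mod 289 for each divisor in increasing order:
91^1 ≡ 91
91^2 ≡ 189
91^4 ≡ 174
91^8 ≡ 220
91^16 ≡ 137
91^17 ≡ 40
91^34 ≡ 155
91^68 ≡ 38
91^136 ≡ 288
91^272 ≡ 1
So ord_289(91) = 272.

272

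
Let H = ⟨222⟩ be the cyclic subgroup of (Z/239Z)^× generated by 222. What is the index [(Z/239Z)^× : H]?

By Lagrange's theorem, ord_239(222) divides φ(239) = 239 − 1 = 238 = 2 · 7 · 17.
Divisors of 238: 1, 2, 7, 14, 17, 34, 119, 238.
Evaluate successive powers at the divisors of 238:
222^1 ≡ 222
222^2 ≡ 50
222^7 ≡ 188
222^14 ≡ 211
222^17 ≡ 139
222^34 ≡ 201
222^119 ≡ 238
222^238 ≡ 1
So ord_239(222) = 238, hence |⟨222⟩| = 238.
[(Z/239Z)^× : ⟨222⟩] = 238/238 = 1.

1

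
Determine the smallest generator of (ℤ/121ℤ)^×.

φ(121) = φ(11^2) = 11·(11−1) = 110 = 2 · 5 · 11.
g is a primitive root iff g^(110/q) ≢ 1 (mod 121) for each prime q ∈ {2, 5, 11}.
g = 2: 2^55 ≡ 120; 2^22 ≡ 81; 2^10 ≡ 56 — none is 1, so 2 is a primitive root.
So 2 is the smallest generator of (Z/121Z)^×.

2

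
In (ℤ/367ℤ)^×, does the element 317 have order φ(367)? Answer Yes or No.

Yes

φ(367) = 367 − 1 = 366 = 2 · 3 · 61.
An element g generates (Z/367Z)^× iff g^(366/q) ≢ 1 (mod 367) for each prime q ∈ {2, 3, 61}.
317^183 ≡ 366 (mod 367)  [q = 2: ≢ 1 ✓]
317^122 ≡ 283 (mod 367)  [q = 3: ≢ 1 ✓]
317^6 ≡ 323 (mod 367)  [q = 61: ≢ 1 ✓]
All checks pass, so 317 has order 366 and is a primitive root modulo 367.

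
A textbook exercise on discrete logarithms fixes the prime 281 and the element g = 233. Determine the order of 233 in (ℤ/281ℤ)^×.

ord(233) | φ(281) = 281 − 1 = 280 = 2^3 · 5 · 7.
Divisors of 280: 1, 2, 4, 5, 7, 8, 10, 14, 20, 28, 35, 40, 56, 70, 140, 280.
Evaluate successive powers at the divisors of 280:
233^1 ≡ 233 (mod 281)
233^2 ≡ 56 (mod 281)
233^4 ≡ 45 (mod 281)
233^5 ≡ 88 (mod 281)
233^7 ≡ 151 (mod 281)
233^8 ≡ 58 (mod 281)
233^10 ≡ 157 (mod 281)
233^14 ≡ 40 (mod 281)
233^20 ≡ 202 (mod 281)
233^28 ≡ 195 (mod 281)
233^35 ≡ 221 (mod 281)
233^40 ≡ 59 (mod 281)
233^56 ≡ 90 (mod 281)
233^70 ≡ 228 (mod 281)
233^140 ≡ 280 (mod 281)
233^280 ≡ 1 (mod 281) ✓
So ord_281(233) = 280.

280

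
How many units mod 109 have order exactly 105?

0

φ(109) = 109 − 1 = 108 = 2^2 · 3^3.
Since (Z/109Z)^× is cyclic of order 108, the number of elements of order d is φ(d) when d | 108 and 0 otherwise.
105 does not divide 108, so no element of (Z/109Z)^× has order 105.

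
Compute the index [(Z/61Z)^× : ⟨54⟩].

1

Since 54 ∈ (Z/61Z)^×, its order divides φ(61) = 61 − 1 = 60 = 2^2 · 3 · 5.
Divisors of 60: 1, 2, 3, 4, 5, 6, 10, 12, 15, 20, 30, 60.
Evaluate successive powers at the divisors of 60:
54^1 ≡ 54 (mod 61)
54^2 ≡ 49 (mod 61)
54^3 ≡ 23 (mod 61)
54^4 ≡ 22 (mod 61)
54^5 ≡ 29 (mod 61)
54^6 ≡ 41 (mod 61)
54^10 ≡ 48 (mod 61)
54^12 ≡ 34 (mod 61)
54^15 ≡ 50 (mod 61)
54^20 ≡ 47 (mod 61)
54^30 ≡ 60 (mod 61)
54^60 ≡ 1 (mod 61) ✓
So ord_61(54) = 60, hence |⟨54⟩| = 60.
The index is φ(61) / ord(54) = 60 / 60 = 1.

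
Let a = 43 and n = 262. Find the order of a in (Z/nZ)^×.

ord(43) | φ(262) = φ(2)·φ(131) = 1·130 = 130 = 2 · 5 · 13.
Divisors of 130: 1, 2, 5, 10, 13, 26, 65, 130.
Compute 43^d (mod 262) for the divisors d until we hit 1:
43^1 ≡ 43
43^2 ≡ 15
43^5 ≡ 243
43^10 ≡ 99
43^13 ≡ 189
43^26 ≡ 89
43^65 ≡ 1
So ord_262(43) = 65.

65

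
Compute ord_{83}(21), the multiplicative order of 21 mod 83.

Since 21 ∈ (Z/83Z)^×, its order divides φ(83) = 83 − 1 = 82 = 2 · 41.
Divisors of 82: 1, 2, 41, 82.
Test each divisor d:
21^1 ≡ 21 (mod 83)
21^2 ≡ 26 (mod 83)
21^41 ≡ 1 (mod 83) ✓
The smallest such exponent is 41, so the order of 21 is 41.

41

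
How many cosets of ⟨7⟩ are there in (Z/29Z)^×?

The order of 7 must divide φ(29) = 29 − 1 = 28 = 2^2 · 7.
Divisors of 28: 1, 2, 4, 7, 14, 28.
Compute 7^d (mod 29) for the divisors d until we hit 1:
7^1 ≡ 7 (mod 29)
7^2 ≡ 20 (mod 29)
7^4 ≡ 23 (mod 29)
7^7 ≡ 1 (mod 29) ✓
The order of 7 is 7, so the subgroup it generates has 7 elements.
[(Z/29Z)^× : ⟨7⟩] = 28/7 = 4.

4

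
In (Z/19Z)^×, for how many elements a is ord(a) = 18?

φ(19) = 19 − 1 = 18 = 2 · 3^2.
Since (Z/19Z)^× is cyclic of order 18, the number of elements of order d is φ(d) when d | 18 and 0 otherwise.
18 = 2 · 3^2 divides 18, and φ(18) = 6.

6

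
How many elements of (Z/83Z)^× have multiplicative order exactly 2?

φ(83) = 83 − 1 = 82 = 2 · 41.
In a cyclic group of order 82, there are φ(d) elements of order d for each divisor d of 82, and zero for non-divisors.
2 | 82, and φ(2) = 2 − 1 = 1.

1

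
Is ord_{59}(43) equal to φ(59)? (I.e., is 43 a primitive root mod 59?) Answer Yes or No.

φ(59) = 59 − 1 = 58 = 2 · 29.
43 is a primitive root mod 59 iff 43^(φ(59)/q) ≢ 1 for every prime q | φ(59), i.e. q ∈ {2, 29}.
43^29 ≡ 58 (mod 59)  [q = 2: ≢ 1 ✓]
43^2 ≡ 20 (mod 59)  [q = 29: ≢ 1 ✓]
All checks pass, so 43 has order 58 and is a primitive root modulo 59.

Yes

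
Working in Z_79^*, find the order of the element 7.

78

The order of 7 must divide φ(79) = 79 − 1 = 78 = 2 · 3 · 13.
Divisors of 78: 1, 2, 3, 6, 13, 26, 39, 78.
Check 7^d mod 79 for each divisor in increasing order:
7^1 ≡ 7
7^2 ≡ 49
7^3 ≡ 27
7^6 ≡ 18
7^13 ≡ 56
7^26 ≡ 55
7^39 ≡ 78
7^78 ≡ 1
Hence ord(7) = 78.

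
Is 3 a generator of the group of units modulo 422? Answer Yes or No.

Yes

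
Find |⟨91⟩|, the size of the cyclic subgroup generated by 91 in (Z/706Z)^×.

88

ord(91) | φ(706) = φ(2)·φ(353) = 1·352 = 352 = 2^5 · 11.
Divisors of 352: 1, 2, 4, 8, 11, 16, 22, 32, 44, 88, 176, 352.
Evaluate successive powers at the divisors of 352:
91^1 ≡ 91 (mod 706)
91^2 ≡ 515 (mod 706)
91^4 ≡ 475 (mod 706)
91^8 ≡ 411 (mod 706)
91^11 ≡ 423 (mod 706)
91^16 ≡ 187 (mod 706)
91^22 ≡ 311 (mod 706)
91^32 ≡ 375 (mod 706)
91^44 ≡ 705 (mod 706)
91^88 ≡ 1 (mod 706) ✓
The smallest such exponent is 88, so the order of 91 is 88.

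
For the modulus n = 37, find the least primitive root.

2

φ(37) = 37 − 1 = 36 = 2^2 · 3^2.
g is a primitive root iff g^(36/q) ≢ 1 (mod 37) for each prime q ∈ {2, 3}.
g = 2: 2^18 ≡ 36; 2^12 ≡ 26 — none is 1, so 2 is a primitive root.
So 2 is the smallest generator of (Z/37Z)^×.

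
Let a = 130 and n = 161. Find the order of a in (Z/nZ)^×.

66

ord(130) | φ(161) = φ(7·23) = (7−1)·(23−1) = 6·22 = 132 = 2^2 · 3 · 11.
Divisors of 132: 1, 2, 3, 4, 6, 11, 12, 22, 33, 44, 66, 132.
Compute 130^d (mod 161) for the divisors d until we hit 1:
130^1 ≡ 130 (mod 161)
130^2 ≡ 156 (mod 161)
130^3 ≡ 155 (mod 161)
130^4 ≡ 25 (mod 161)
130^6 ≡ 36 (mod 161)
130^11 ≡ 114 (mod 161)
130^12 ≡ 8 (mod 161)
130^22 ≡ 116 (mod 161)
130^33 ≡ 22 (mod 161)
130^44 ≡ 93 (mod 161)
130^66 ≡ 1 (mod 161) ✓
So ord_161(130) = 66.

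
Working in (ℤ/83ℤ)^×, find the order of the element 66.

ord(66) | φ(83) = 83 − 1 = 82 = 2 · 41.
Divisors of 82: 1, 2, 41, 82.
Evaluate successive powers at the divisors of 82:
66^1 ≡ 66
66^2 ≡ 40
66^41 ≡ 82
66^82 ≡ 1
The smallest such exponent is 82, so the order of 66 is 82.

82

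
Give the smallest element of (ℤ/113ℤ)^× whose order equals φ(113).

φ(113) = 113 − 1 = 112 = 2^4 · 7.
Test candidates g = 2, 3, … against the prime factors q ∈ {2, 7} of φ(113): g is a generator iff g^(112/q) ≢ 1 for every such q.
g = 2: 2^56 ≡ 1 — hits 1, so not a primitive root.
g = 3: 3^56 ≡ 112; 3^16 ≡ 49 — none is 1, so 3 is a primitive root.
So 3 is the smallest generator of (Z/113Z)^×.

3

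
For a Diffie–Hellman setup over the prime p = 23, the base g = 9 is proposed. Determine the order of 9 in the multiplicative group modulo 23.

The order of 9 must divide φ(23) = 23 − 1 = 22 = 2 · 11.
Divisors of 22: 1, 2, 11, 22.
Check 9^d mod 23 for each divisor in increasing order:
9^1 ≡ 9
9^2 ≡ 12
9^11 ≡ 1
The smallest such exponent is 11, so the order of 9 is 11.

11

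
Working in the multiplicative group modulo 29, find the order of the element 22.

14

By Lagrange's theorem, ord_29(22) divides φ(29) = 29 − 1 = 28 = 2^2 · 7.
Divisors of 28: 1, 2, 4, 7, 14, 28.
Check 22^d mod 29 for each divisor in increasing order:
22^1 ≡ 22 (mod 29)
22^2 ≡ 20 (mod 29)
22^4 ≡ 23 (mod 29)
22^7 ≡ 28 (mod 29)
22^14 ≡ 1 (mod 29) ✓
The smallest such exponent is 14, so the order of 22 is 14.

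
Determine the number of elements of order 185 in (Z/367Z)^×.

0

φ(367) = 367 − 1 = 366 = 2 · 3 · 61.
(Z/367Z)^× is cyclic (|G| = 366); a cyclic group of order m has exactly φ(d) elements of each order d | m, and none otherwise.
185 does not divide 366, so no element of (Z/367Z)^× has order 185.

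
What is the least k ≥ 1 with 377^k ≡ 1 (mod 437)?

99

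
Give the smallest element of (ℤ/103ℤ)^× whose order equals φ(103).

5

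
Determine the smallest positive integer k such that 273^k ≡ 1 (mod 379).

The order of 273 must divide φ(379) = 379 − 1 = 378 = 2 · 3^3 · 7.
Divisors of 378: 1, 2, 3, 6, 7, 9, 14, 18, 21, 27, 42, 54, 63, 126, 189, 378.
Test each divisor d:
273^1 ≡ 273 (mod 379)
273^2 ≡ 245 (mod 379)
273^3 ≡ 181 (mod 379)
273^6 ≡ 167 (mod 379)
273^7 ≡ 111 (mod 379)
273^9 ≡ 286 (mod 379)
273^14 ≡ 193 (mod 379)
273^18 ≡ 311 (mod 379)
273^21 ≡ 199 (mod 379)
273^27 ≡ 260 (mod 379)
273^42 ≡ 185 (mod 379)
273^54 ≡ 138 (mod 379)
273^63 ≡ 52 (mod 379)
273^126 ≡ 51 (mod 379)
273^189 ≡ 378 (mod 379)
273^378 ≡ 1 (mod 379) ✓
So ord_379(273) = 378.

378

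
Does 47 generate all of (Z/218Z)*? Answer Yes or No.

Yes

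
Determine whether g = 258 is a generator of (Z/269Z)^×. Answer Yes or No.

φ(269) = 269 − 1 = 268 = 2^2 · 67.
258 is a primitive root mod 269 iff 258^(φ(269)/q) ≢ 1 for every prime q | φ(269), i.e. q ∈ {2, 67}.
258^134 ≡ 1 (mod 269)  [q = 2: ≡ 1 ✗]
258^4 ≡ 115 (mod 269)  [q = 67: ≢ 1 ✓]
258^134 ≡ 1 shows ord(258) | 134, strictly less than φ(269); not a primitive root.

No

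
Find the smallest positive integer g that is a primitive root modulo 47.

5

φ(47) = 47 − 1 = 46 = 2 · 23.
g is a primitive root iff g^(46/q) ≢ 1 (mod 47) for each prime q ∈ {2, 23}.
g = 2: 2^23 ≡ 1 — hits 1, so not a primitive root.
g = 3: 3^23 ≡ 1 — hits 1, so not a primitive root.
g = 4: 4^23 ≡ 1 — hits 1, so not a primitive root.
g = 5: 5^23 ≡ 46; 5^2 ≡ 25 — none is 1, so 5 is a primitive root.
The smallest primitive root modulo 47 is 5.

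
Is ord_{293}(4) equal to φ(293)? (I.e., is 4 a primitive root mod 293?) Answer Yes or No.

No

φ(293) = 293 − 1 = 292 = 2^2 · 73.
It suffices to check that the order of 4 is not a proper divisor of 292: compute 4^(292/q) for q ∈ {2, 73}.
4^146 ≡ 1 (mod 293)  [q = 2: ≡ 1 ✗]
4^4 ≡ 256 (mod 293)  [q = 73: ≢ 1 ✓]
4^146 ≡ 1 shows ord(4) | 146, strictly less than φ(293); not a primitive root.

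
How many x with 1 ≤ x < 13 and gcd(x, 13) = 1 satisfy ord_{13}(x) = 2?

φ(13) = 13 − 1 = 12 = 2^2 · 3.
(Z/13Z)^× is cyclic (|G| = 12); a cyclic group of order m has exactly φ(d) elements of each order d | m, and none otherwise.
2 | 12, and φ(2) = 2 − 1 = 1.

1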